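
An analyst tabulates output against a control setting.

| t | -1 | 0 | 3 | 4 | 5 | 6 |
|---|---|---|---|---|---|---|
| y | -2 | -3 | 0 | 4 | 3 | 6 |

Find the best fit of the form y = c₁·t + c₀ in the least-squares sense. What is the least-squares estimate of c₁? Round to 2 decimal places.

Sums needed: Σt·t = 87, Σt = 17, Σ1 = 6.
Moment sums: Σt·y = 69, Σy = 8.
Normal equations: [[87, 17]; [17, 6]]·[c₁, c₀]ᵀ = [69, 8]ᵀ.
Determinant 87·6 − 17² = 233.
c₁ = (69·6 − 17·8)/233 = 278/233; c₀ = (87·8 − 17·69)/233 = -477/233.

c₁ = 1.19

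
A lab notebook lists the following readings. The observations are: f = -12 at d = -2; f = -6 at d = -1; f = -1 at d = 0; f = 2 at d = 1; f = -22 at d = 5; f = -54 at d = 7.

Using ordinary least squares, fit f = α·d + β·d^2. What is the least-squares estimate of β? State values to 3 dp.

Sums needed: Σd·d = 80, Σd·d^2 = 460, Σd^2·d^2 = 3044.
And Σd·f = -456, Σd^2·f = -3248.
So XᵀX·[α, β]ᵀ = Xᵀf: [[80, 460]; [460, 3044]]·[α, β]ᵀ = [-456, -3248]ᵀ.
Determinant 80·3044 − 460² = 31920.
α = ((-456)·3044 − 460·(-3248))/31920 = 6626/1995; β = (80·(-3248) − 460·(-456))/31920 = -626/399.

β = -1.569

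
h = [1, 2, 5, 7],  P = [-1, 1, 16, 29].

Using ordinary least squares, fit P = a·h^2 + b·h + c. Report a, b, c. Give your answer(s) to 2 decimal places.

Forming AᵀA = [[3043, 477, 79]; [477, 79, 15]; [79, 15, 4]] and AᵀP = [1824, 284, 45]ᵀ gives AᵀA·[a, b, c]ᵀ = AᵀP.
Inverting the 3×3 Gram matrix, [a, b, c]ᵀ = [99/236, 409/236, -417/118]ᵀ.

a = 0.42, b = 1.73, c = -3.53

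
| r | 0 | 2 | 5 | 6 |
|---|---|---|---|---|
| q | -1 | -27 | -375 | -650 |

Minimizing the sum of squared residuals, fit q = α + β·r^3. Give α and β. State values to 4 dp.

With design matrix A, AᵀA = [[4, 349]; [349, 62345]] and Aᵀq = [-1053, -187491]ᵀ.
Determinant 4·62345 − 349² = 127579.
α = ((-1053)·62345 − 349·(-187491))/127579 = -214926/127579; β = (4·(-187491) − 349·(-1053))/127579 = -382467/127579.

α = -1.6847, β = -2.9979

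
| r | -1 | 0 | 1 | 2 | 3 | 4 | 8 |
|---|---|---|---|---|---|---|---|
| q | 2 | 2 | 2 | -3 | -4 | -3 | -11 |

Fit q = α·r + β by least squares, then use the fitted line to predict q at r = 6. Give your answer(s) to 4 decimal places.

q̂ = -7.5665

The normal system MᵀM·[α, β]ᵀ = Mᵀq is [[95, 17]; [17, 7]]·[α, β]ᵀ = [-118, -15]ᵀ.
Δ = 95·7 − 17² = 376.
α = ((-118)·7 − 17·(-15))/376 = -571/376; β = (95·(-15) − 17·(-118))/376 = 581/376.
At r = 6: q̂ = (-571/376)·(6) + (581/376)·(1) = -2845/376.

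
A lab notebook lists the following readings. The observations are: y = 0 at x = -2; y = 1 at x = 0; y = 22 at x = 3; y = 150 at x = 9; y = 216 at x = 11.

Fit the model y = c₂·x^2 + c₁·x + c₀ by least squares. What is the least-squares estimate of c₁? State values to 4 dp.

Forming AᵀA = [[21299, 2079, 215]; [2079, 215, 21]; [215, 21, 5]] and Aᵀy = [38484, 3792, 389]ᵀ gives AᵀA·[c₂, c₁, c₀]ᵀ = Aᵀy.
Inverting the 3×3 Gram matrix, [c₂, c₁, c₀]ᵀ = [551861/363678, 7291/2474, 31331/181839]ᵀ.

c₁ = 2.9470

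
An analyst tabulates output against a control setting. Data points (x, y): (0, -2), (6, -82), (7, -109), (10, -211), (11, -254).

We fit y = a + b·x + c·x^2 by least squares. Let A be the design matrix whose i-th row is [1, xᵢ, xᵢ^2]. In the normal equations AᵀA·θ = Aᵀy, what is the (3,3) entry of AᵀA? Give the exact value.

Row 3 ↔ basis x^2, column 3 ↔ basis x^2, so (AᵀA)_{3,3} = Σᵢ (x^2)·(x^2) = (0)·(0) + (36)·(36) + (49)·(49) + (100)·(100) + (121)·(121) = 28338.

28338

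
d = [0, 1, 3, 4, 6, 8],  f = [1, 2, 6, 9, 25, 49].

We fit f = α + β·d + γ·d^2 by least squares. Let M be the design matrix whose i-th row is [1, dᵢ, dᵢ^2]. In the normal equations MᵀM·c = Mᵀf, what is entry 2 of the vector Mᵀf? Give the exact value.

598

Entry 2 ↔ basis d, so (Mᵀf)_{2} = Σᵢ (d)·fᵢ = (0)·(1) + (1)·(2) + (3)·(6) + (4)·(9) + (6)·(25) + (8)·(49) = 598.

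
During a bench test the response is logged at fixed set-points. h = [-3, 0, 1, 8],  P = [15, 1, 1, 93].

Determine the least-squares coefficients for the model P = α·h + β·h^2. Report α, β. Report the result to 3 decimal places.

AᵀA·[α, β]ᵀ = AᵀP reads: 74·α + 486·β = 700;  486·α + 4178·β = 6088.
(Σh·h = 74, Σh·h^2 = 486, Σh^2·h^2 = 4178, Σh·P = 700, Σh^2·P = 6088.)
Eliminating β: 4178·(row 1) − 486·(row 2) gives 72976·α = 4178·700 − 486·6088 = -34168, so α = -4271/9122.
Then β = (6088 − 486·(-4271/9122))/4178 = 13789/9122.

α = -0.468, β = 1.512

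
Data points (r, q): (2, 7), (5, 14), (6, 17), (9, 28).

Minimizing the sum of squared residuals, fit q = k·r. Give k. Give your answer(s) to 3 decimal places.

k = 3.000

The normal system MᵀM·[k]ᵀ = Mᵀq is [[146]]·[k]ᵀ = [438]ᵀ.
k = 438/146 = 3.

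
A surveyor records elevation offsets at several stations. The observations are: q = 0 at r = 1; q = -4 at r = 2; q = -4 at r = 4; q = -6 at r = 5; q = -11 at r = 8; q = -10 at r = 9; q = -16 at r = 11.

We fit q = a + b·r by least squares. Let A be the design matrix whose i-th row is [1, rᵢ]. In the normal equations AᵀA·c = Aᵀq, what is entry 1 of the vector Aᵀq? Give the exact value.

-51

Entry 1 ↔ basis 1, so (Aᵀq)_{1} = Σᵢ qᵢ = (1)·(0) + (1)·(-4) + (1)·(-4) + (1)·(-6) + (1)·(-11) + (1)·(-10) + (1)·(-16) = -51.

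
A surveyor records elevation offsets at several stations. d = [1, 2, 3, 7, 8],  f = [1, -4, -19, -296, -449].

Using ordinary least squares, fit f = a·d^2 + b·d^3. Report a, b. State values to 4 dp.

a = 0.8518, b = -0.9838

Normal-equation sums: Σd^2·d^2 = 6595, Σd^2·d^3 = 49851, Σd^3·d^3 = 380587.
Right-hand side: Σd^2·f = -43426, Σd^3·f = -331960.
Normal equations: [[6595, 49851]; [49851, 380587]]·[a, b]ᵀ = [-43426, -331960]ᵀ.
Eliminating b: 380587·(row 1) − 49851·(row 2) gives 24849064·a = 380587·(-43426) − 49851·(-331960) = 21166898, so a = 10583449/12424532.
Then b = ((-331960) − 49851·(10583449/12424532))/380587 = -12223337/12424532.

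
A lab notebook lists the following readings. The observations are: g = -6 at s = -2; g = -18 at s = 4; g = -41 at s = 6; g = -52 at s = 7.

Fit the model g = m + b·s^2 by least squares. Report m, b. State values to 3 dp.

m = -1.874, b = -1.043

Compute the Gram sums: Σ1 = 4, Σs^2 = 105, Σs^2·s^2 = 3969.
Moment sums: Σg = -117, Σs^2·g = -4336.
Eliminating b: 3969·(row 1) − 105·(row 2) gives 4851·m = 3969·(-117) − 105·(-4336) = -9093, so m = -433/231.
Then b = ((-4336) − 105·(-433/231))/3969 = -5059/4851.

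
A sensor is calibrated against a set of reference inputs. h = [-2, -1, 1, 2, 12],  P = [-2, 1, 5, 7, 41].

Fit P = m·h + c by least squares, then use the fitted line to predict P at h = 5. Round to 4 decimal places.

P̂ = 18.4824

Setting ∂/∂m … = 0 gives: 154·m + 12·c = 514;  12·m + 5·c = 52.
det = 154·5 − 12² = 626.
m = (514·5 − 12·52)/626 = 973/313; c = (154·52 − 12·514)/626 = 920/313.
At h = 5: P̂ = (973/313)·(5) + (920/313)·(1) = 5785/313.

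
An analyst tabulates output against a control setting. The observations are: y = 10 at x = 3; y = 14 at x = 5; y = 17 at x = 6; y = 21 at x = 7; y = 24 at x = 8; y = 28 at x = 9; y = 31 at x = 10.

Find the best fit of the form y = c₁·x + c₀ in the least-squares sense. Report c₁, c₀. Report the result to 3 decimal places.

Forming AᵀA = [[364, 48]; [48, 7]] and Aᵀy = [1103, 145]ᵀ gives AᵀA·[c₁, c₀]ᵀ = Aᵀy.
Δ = 364·7 − 48² = 244.
c₁ = (1103·7 − 48·145)/244 = 761/244; c₀ = (364·145 − 48·1103)/244 = -41/61.

c₁ = 3.119, c₀ = -0.672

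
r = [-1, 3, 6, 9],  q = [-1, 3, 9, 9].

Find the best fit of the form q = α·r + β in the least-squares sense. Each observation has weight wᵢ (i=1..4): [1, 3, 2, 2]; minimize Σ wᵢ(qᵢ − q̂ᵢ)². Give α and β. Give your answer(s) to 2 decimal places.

The normal equations are: 262·α + 38·β = 298;  38·α + 8·β = 44.
det = 262·8 − 38² = 652.
α = (298·8 − 38·44)/652 = 178/163; β = (262·44 − 38·298)/652 = 51/163.

α = 1.09, β = 0.31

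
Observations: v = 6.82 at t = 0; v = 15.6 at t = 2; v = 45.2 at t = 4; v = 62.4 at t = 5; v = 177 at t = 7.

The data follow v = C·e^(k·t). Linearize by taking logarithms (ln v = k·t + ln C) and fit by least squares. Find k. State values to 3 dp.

k = 0.466

With ln vᵢ as the transformed response and tᵢ as the regressor:
Σt = 18.0000, Σ(t)² = 94.0000, Σln v = 17.7879, Σt·ln v = 77.6398.
Equations: 94.0000·k + 18.0000·ln C = 77.6398;  18.0000·k + 5·ln C = 17.7879.
Slope k = (n·Σt·ln v − Σt·Σln v)/(n·Σ(t)² − (Σt)²) = (5·77.6398 − 18.0000·17.7879)/146.0000 = 0.46586; ln C = (Σln v − k·Σt)/n = 1.88048.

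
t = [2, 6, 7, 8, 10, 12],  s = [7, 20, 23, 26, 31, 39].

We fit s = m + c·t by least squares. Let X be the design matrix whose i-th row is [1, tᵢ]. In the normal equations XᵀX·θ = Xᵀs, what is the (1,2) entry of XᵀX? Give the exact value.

Row 1 ↔ basis 1, column 2 ↔ basis t, so (XᵀX)_{1,2} = Σᵢ t = (1)·(2) + (1)·(6) + (1)·(7) + (1)·(8) + (1)·(10) + (1)·(12) = 45.

45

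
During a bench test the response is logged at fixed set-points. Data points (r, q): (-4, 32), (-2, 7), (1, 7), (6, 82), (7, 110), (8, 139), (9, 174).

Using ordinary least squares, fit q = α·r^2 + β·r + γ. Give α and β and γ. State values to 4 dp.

Entries of MᵀM: Σr^2·r^2 = 14627, Σr^2·r = 1729, Σr^2 = 251, Σr·r = 251, Σr = 25, Σ1 = 7.
And Σr^2·q = 31879, Σr·q = 3805, Σq = 551.
Normal equations: [[14627, 1729, 251]; [1729, 251, 25]; [251, 25, 7]]·[α, β, γ]ᵀ = [31879, 3805, 551]ᵀ.
Inverting the 3×3 Gram matrix, [α, β, γ]ᵀ = [47108/23709, 26813/23709, 27106/7903]ᵀ.

α = 1.9869, β = 1.1309, γ = 3.4298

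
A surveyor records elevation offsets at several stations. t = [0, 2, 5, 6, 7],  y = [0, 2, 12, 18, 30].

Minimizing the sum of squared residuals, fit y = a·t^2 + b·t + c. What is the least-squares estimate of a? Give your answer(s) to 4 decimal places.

Forming XᵀX = [[4338, 692, 114]; [692, 114, 20]; [114, 20, 5]] and Xᵀy = [2426, 382, 62]ᵀ gives XᵀX·[a, b, c]ᵀ = Xᵀy.
Solving the 3×3 system (Gaussian elimination) gives a = 3497/4279, b = -7409/4279, c = 2964/4279.

a = 0.8172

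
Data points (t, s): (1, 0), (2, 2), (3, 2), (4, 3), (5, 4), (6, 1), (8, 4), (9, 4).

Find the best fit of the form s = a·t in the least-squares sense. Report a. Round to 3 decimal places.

a = 0.492

From the data, Σt·t = 236.
Right-hand side: Σt·s = 116.
Normal equations: [[236]]·[a]ᵀ = [116]ᵀ.
a = 116/236 = 0.491525.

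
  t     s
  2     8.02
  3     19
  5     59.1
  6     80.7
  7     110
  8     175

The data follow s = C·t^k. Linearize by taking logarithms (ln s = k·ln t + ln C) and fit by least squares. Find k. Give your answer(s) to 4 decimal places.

k = 2.1621

With ln sᵢ as the transformed response and ln tᵢ as the regressor:
Sums: Σln t = 9.2183, Σ(ln t)² = 15.5987, Σln s = 23.3616, Σln t·ln s = 38.9969.
Normal system: [[15.5987, 9.2183]; [9.2183, 6]]·[k, ln C]ᵀ = [38.9969, 23.3616]ᵀ.
Δ = 15.5987·6 − (9.2183)² = 8.6152; k = (38.9969·6 − 9.2183·23.3616)/8.6152 = 2.16208, ln C = (15.5987·23.3616 − 9.2183·38.9969)/8.6152 = 0.57182.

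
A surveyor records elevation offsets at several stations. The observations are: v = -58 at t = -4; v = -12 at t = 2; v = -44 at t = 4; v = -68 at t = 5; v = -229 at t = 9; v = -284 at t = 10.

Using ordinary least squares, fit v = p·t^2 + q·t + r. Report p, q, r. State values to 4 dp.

p = -2.9871, q = 1.7952, r = -3.1327

Forming MᵀM = [[17714, 1862, 242]; [1862, 242, 26]; [242, 26, 6]] and Mᵀv = [-50329, -5209, -695]ᵀ gives MᵀM·[p, q, r]ᵀ = Mᵀv.
Row-reducing yields p = -68539/22945, q = 8238/4589, r = -143759/45890.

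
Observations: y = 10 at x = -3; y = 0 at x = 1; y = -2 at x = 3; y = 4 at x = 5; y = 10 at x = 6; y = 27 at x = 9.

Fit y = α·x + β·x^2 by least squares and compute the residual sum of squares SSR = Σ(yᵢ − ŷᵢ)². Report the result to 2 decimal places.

SSR = 6.08

MᵀM·[α, β]ᵀ = Mᵀy reads: 161·α + 1071·β = 287;  1071·α + 8645·β = 2719.
(Σx·x = 161, Σx·x^2 = 1071, Σx^2·x^2 = 8645, Σx·y = 287, Σx^2·y = 2719.)
Determinant 161·8645 − 1071² = 244804.
α = (287·8645 − 1071·2719)/244804 = -30781/17486; β = (161·2719 − 1071·287)/244804 = 9313/17486.
Residuals: -650/8743, 10734/8743, -1889/1249, -4488/8743, 12139/8743, -2601/8743; SSR = 53157/8743.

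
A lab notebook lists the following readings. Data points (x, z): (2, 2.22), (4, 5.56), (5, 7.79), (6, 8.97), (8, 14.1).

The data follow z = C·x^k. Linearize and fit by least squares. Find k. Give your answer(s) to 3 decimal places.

k = 1.320

Let Y = ln z. Fitting Y = k·ln x + ln C by least squares:
AᵀA = [[12.5270, 7.5601]; [7.5601, 5]], rhs = [15.6685, 9.4060]ᵀ  (here Σln x = 7.5601, Σ(ln x)² = 12.5270, Σln z = 9.4060, Σln x·ln z = 15.6685).
Δ = 12.5270·5 − (7.5601)² = 5.4804; k = (15.6685·5 − 7.5601·9.4060)/5.4804 = 1.31970, ln C = (12.5270·9.4060 − 7.5601·15.6685)/5.4804 = -0.11420.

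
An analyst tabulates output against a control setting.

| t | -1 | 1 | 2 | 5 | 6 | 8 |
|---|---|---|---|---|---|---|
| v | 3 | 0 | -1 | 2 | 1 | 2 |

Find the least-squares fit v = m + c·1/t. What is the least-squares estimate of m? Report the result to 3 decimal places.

The normal equations are: 6·m + (119/120)·c = 7;  (119/120)·m + (33601/14400)·c = -161/60.
det = 6·(33601/14400) − (119/120)² = 37489/2880.
m = (7·(33601/14400) − (119/120)·(-161/60))/(37489/2880) = 54705/37489; c = (6·(-161/60) − (119/120)·7)/(37489/2880) = -66360/37489.

m = 1.459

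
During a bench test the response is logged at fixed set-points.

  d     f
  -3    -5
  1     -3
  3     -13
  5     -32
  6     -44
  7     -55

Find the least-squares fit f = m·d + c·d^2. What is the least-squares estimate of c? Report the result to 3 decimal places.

c = -0.949

Sums needed: Σd·d = 129, Σd·d^2 = 685, Σd^2·d^2 = 4485.
Right-hand side: Σd·f = -836, Σd^2·f = -5244.
So MᵀM·[m, c]ᵀ = Mᵀf: [[129, 685]; [685, 4485]]·[m, c]ᵀ = [-836, -5244]ᵀ.
Δ = 129·4485 − 685² = 109340.
m = ((-836)·4485 − 685·(-5244))/109340 = -7866/5467; c = (129·(-5244) − 685·(-836))/109340 = -25954/27335.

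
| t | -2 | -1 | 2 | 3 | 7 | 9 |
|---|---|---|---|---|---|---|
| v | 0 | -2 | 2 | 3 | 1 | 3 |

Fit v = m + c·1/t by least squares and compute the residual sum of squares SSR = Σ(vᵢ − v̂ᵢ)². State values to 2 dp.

Compute the Gram sums: Σ1 = 6, Σ1/t = -26/63, Σ1/t·1/t = 13049/7938.
And Σv = 7, Σ1/t·v = 94/21.
AᵀA·[m, c]ᵀ = Aᵀv becomes [[6, -26/63]; [-26/63, 13049/7938]]·[m, c]ᵀ = [7, 94/21]ᵀ.
Determinant 6·(13049/7938) − (-26/63)² = 38471/3969.
m = (7·(13049/7938) − (-26/63)·(94/21))/(38471/3969) = 106007/76942; c = (6·(94/21) − (-26/63)·7)/(38471/3969) = 118062/38471.
Residuals: 12055/76942, -23767/76942, -70185/76942, 46111/76942, -62797/76942, 5799/4526; SSR = 278449/76942.

SSR = 3.62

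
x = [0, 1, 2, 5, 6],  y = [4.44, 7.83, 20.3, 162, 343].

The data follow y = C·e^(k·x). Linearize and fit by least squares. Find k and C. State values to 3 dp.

k = 0.731, C = 4.265

With ln yᵢ as the transformed response and xᵢ as the regressor:
Σx = 14.0000, Σ(x)² = 66.0000, Σln y = 17.4846, Σx·ln y = 68.5436.
Equations: 66.0000·k + 14.0000·ln C = 68.5436;  14.0000·k + 5·ln C = 17.4846.
Slope k = (n·Σx·ln y − Σx·Σln y)/(n·Σ(x)² − (Σx)²) = (5·68.5436 − 14.0000·17.4846)/134.0000 = 0.73085; ln C = (Σln y − k·Σx)/n = 1.45053, so C = exp(1.45053) = 4.26538.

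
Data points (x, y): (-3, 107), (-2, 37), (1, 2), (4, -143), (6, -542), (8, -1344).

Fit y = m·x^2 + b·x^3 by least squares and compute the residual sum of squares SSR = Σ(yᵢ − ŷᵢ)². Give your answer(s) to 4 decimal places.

The normal system MᵀM·[m, b]ᵀ = Mᵀy is [[5746, 41294]; [41294, 313690]]·[m, b]ᵀ = [-106703, -817535]ᵀ.
Δ = 5746·313690 − 41294² = 97268304.
m = ((-106703)·313690 − 41294·(-817535))/97268304 = 10272365/3473868; b = (5746·(-817535) − 41294·(-106703))/97268304 = -10405801/3473868.
Residuals: -142003/289489, 1049312/868467, 1770293/868467, 1212575/868467, -415715/289489, 121680/289489; SSR = 8722772/868467.

SSR = 10.0439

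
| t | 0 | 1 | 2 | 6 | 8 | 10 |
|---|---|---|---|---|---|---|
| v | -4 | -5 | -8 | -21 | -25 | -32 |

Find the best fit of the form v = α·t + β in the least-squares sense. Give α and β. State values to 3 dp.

MᵀM·[α, β]ᵀ = Mᵀv reads: 205·α + 27·β = -667;  27·α + 6·β = -95.
(Σt·t = 205, Σt = 27, Σ1 = 6, Σt·v = -667, Σv = -95.)
Eliminating β: 6·(row 1) − 27·(row 2) gives 501·α = 6·(-667) − 27·(-95) = -1437, so α = -479/167.
Then β = ((-95) − 27·(-479/167))/6 = -1466/501.

α = -2.868, β = -2.926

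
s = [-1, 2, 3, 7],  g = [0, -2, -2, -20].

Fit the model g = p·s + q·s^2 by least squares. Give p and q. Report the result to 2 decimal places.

From the data, Σs·s = 63, Σs·s^2 = 377, Σs^2·s^2 = 2499.
Right-hand side: Σs·g = -150, Σs^2·g = -1006.
Normal equations: [[63, 377]; [377, 2499]]·[p, q]ᵀ = [-150, -1006]ᵀ.
det = 63·2499 − 377² = 15308.
p = ((-150)·2499 − 377·(-1006))/15308 = 1103/3827; q = (63·(-1006) − 377·(-150))/15308 = -1707/3827.

p = 0.29, q = -0.45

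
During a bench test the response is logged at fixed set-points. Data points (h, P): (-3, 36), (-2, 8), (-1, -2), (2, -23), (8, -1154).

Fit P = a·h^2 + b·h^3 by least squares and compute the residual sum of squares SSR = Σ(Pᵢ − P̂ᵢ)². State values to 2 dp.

MᵀM·[a, b]ᵀ = MᵀP reads: 4210·a + 32524·b = -73594;  32524·a + 263002·b = -592066.
det = 4210·263002 − 32524² = 49427844.
a = ((-73594)·263002 − 32524·(-592066))/49427844 = -8251217/4118987; b = (4210·(-592066) − 32524·(-73594))/49427844 = -8252217/4118987.
Residuals: -265374/4118987, -60972/4118987, -8238974/4118987, 4285903/4118987, -98006/4118987; SSR = 20959863/4118987.

SSR = 5.09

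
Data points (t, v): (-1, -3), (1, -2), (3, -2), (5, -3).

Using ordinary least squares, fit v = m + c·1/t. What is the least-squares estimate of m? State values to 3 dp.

m = -2.568

Entries of XᵀX: Σ1 = 4, Σ1/t = 8/15, Σ1/t·1/t = 484/225.
Right-hand side: Σv = -10, Σ1/t·v = -4/15.
So XᵀX·[m, c]ᵀ = Xᵀv: [[4, 8/15]; [8/15, 484/225]]·[m, c]ᵀ = [-10, -4/15]ᵀ.
Eliminating c: (484/225)·(row 1) − (8/15)·(row 2) gives (208/25)·m = (484/225)·(-10) − (8/15)·(-4/15) = -4808/225, so m = -601/234.
Then c = ((-4/15) − (8/15)·(-601/234))/(484/225) = 20/39.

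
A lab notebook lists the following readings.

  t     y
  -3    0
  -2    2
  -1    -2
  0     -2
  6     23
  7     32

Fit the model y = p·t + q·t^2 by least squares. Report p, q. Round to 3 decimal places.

p = 1.076, q = 0.485

AᵀA·[p, q]ᵀ = Aᵀy reads: 99·p + 523·q = 360;  523·p + 3795·q = 2402.
det = 99·3795 − 523² = 102176.
p = (360·3795 − 523·2402)/102176 = 54977/51088; q = (99·2402 − 523·360)/102176 = 24759/51088.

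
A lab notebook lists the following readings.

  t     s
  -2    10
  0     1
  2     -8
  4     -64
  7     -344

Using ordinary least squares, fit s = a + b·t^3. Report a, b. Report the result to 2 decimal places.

Compute the Gram sums: Σ1 = 5, Σt^3 = 407, Σt^3·t^3 = 121873.
Moment sums: Σs = -405, Σt^3·s = -122232.
Normal equations: [[5, 407]; [407, 121873]]·[a, b]ᵀ = [-405, -122232]ᵀ.
Δ = 5·121873 − 407² = 443716.
a = ((-405)·121873 − 407·(-122232))/443716 = 389859/443716; b = (5·(-122232) − 407·(-405))/443716 = -446325/443716.

a = 0.88, b = -1.01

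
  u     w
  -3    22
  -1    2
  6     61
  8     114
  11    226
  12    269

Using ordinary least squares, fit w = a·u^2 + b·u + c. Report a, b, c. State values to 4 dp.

MᵀM·[a, b, c]ᵀ = Mᵀw reads: 40851·a + 3759·b + 375·c = 75774;  3759·a + 375·b + 33·c = 6924;  375·a + 33·b + 6·c = 694.
Solving the 3×3 system (Gaussian elimination) gives a = 110909/54600, b = -22081/12600, c = -135223/81900.

a = 2.0313, b = -1.7525, c = -1.6511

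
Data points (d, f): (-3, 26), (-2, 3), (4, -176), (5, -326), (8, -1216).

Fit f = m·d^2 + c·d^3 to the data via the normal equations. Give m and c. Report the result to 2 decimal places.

XᵀX·[m, c]ᵀ = Xᵀf reads: 5074·m + 36642·c = -88544;  36642·m + 282658·c = -675332.
(Σd^2·d^2 = 5074, Σd^2·d^3 = 36642, Σd^3·d^3 = 282658, Σd^2·f = -88544, Σd^3·f = -675332.)
Determinant 5074·282658 − 36642² = 91570528.
m = ((-88544)·282658 − 36642·(-675332))/91570528 = -1137721/369236; c = (5074·(-675332) − 36642·(-88544))/91570528 = -22775665/11446316.

m = -3.08, c = -1.99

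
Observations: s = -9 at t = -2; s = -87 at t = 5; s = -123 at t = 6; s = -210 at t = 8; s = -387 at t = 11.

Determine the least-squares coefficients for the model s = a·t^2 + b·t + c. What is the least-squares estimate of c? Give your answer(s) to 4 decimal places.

Sums needed: Σt^2·t^2 = 20674, Σt^2·t = 2176, Σt^2 = 250, Σt·t = 250, Σt = 28, Σ1 = 5.
Right-hand side: Σt^2·s = -66906, Σt·s = -7092, Σs = -816.
So XᵀX·[a, b, c]ᵀ = Xᵀs: [[20674, 2176, 250]; [2176, 250, 28]; [250, 28, 5]]·[a, b, c]ᵀ = [-66906, -7092, -816]ᵀ.
Inverting the 3×3 Gram matrix, [a, b, c]ᵀ = [-198207/66517, -149934/66517, -105594/66517]ᵀ.

c = -1.5875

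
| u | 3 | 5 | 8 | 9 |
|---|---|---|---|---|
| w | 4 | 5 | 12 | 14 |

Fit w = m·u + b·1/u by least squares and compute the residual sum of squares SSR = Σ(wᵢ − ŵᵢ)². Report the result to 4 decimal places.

Compute the Gram sums: Σu·u = 179, Σu·1/u = 4, Σ1/u·1/u = 23209/129600.
And Σu·w = 259, Σ1/u·w = 97/18.
So AᵀA·[m, b]ᵀ = Aᵀw: [[179, 4]; [4, 23209/129600]]·[m, b]ᵀ = [259, 97/18]ᵀ.
det = 179·(23209/129600) − 4² = 2080811/129600.
m = (259·(23209/129600) − 4·(97/18))/(2080811/129600) = 3217531/2080811; b = (179·(97/18) − 4·259)/(2080811/129600) = -9252000/2080811.
Residuals: 1754651/2080811, -3833200/2080811, 385984/2080811, 1201575/2080811; SSR = 9306462/2080811.

SSR = 4.4725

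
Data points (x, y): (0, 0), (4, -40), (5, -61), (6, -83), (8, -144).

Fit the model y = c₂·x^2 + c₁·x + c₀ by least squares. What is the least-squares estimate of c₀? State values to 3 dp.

c₀ = -0.038

Entries of AᵀA: Σx^2·x^2 = 6273, Σx^2·x = 917, Σx^2 = 141, Σx·x = 141, Σx = 23, Σ1 = 5.
For Aᵀy: Σx^2·y = -14369, Σx·y = -2115, Σy = -328.
Normal equations: [[6273, 917, 141]; [917, 141, 23]; [141, 23, 5]]·[c₂, c₁, c₀]ᵀ = [-14369, -2115, -328]ᵀ.
Inverting the 3×3 Gram matrix, [c₂, c₁, c₀]ᵀ = [-3977/2002, -4153/2002, -38/1001]ᵀ.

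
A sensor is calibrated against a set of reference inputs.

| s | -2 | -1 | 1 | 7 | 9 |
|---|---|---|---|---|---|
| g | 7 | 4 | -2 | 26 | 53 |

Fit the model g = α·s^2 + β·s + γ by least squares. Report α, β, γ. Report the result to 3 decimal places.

Compute the Gram sums: Σs^2·s^2 = 8980, Σs^2·s = 1064, Σs^2 = 136, Σs·s = 136, Σs = 14, Σ1 = 5.
And Σs^2·g = 5597, Σs·g = 639, Σg = 88.
Normal equations: [[8980, 1064, 136]; [1064, 136, 14]; [136, 14, 5]]·[α, β, γ]ᵀ = [5597, 639, 88]ᵀ.
Solving the 3×3 system (Gaussian elimination) gives α = 52331/55524, β = -20593/7932, γ = -7093/9254.

α = 0.942, β = -2.596, γ = -0.766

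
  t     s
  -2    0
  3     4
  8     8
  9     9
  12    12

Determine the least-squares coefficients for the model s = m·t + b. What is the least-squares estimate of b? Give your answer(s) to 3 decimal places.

b = 1.534

Compute the Gram sums: Σt·t = 302, Σt = 30, Σ1 = 5.
Moment sums: Σt·s = 301, Σs = 33.
Δ = 302·5 − 30² = 610.
m = (301·5 − 30·33)/610 = 103/122; b = (302·33 − 30·301)/610 = 468/305.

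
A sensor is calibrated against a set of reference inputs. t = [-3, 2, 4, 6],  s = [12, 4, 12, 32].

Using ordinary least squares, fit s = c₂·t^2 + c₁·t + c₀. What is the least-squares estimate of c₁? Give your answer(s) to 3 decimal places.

c₁ = -0.818

Forming AᵀA = [[1649, 261, 65]; [261, 65, 9]; [65, 9, 4]] and Aᵀs = [1468, 212, 60]ᵀ gives AᵀA·[c₂, c₁, c₀]ᵀ = Aᵀs.
Row-reducing yields c₂ = 6613/6679, c₁ = -5465/6679, c₀ = 5020/6679.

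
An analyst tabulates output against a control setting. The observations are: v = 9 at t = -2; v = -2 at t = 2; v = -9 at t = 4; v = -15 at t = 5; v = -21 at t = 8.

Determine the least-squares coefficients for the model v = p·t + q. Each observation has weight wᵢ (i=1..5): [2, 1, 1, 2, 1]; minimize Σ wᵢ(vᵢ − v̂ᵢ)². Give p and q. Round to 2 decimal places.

Forming AᵀWA = [[142, 20]; [20, 7]] and AᵀWv = [-394, -44]ᵀ gives AᵀWA·[p, q]ᵀ = AᵀWv.
Eliminating q: 7·(row 1) − 20·(row 2) gives 594·p = 7·(-394) − 20·(-44) = -1878, so p = -313/99.
Then q = ((-44) − 20·(-313/99))/7 = 272/99.

p = -3.16, q = 2.75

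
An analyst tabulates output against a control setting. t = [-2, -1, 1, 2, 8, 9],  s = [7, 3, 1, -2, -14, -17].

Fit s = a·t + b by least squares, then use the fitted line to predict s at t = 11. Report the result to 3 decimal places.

Setting ∂/∂a … = 0 gives: 155·a + 17·b = -285;  17·a + 6·b = -22.
(Σt·t = 155, Σt = 17, Σ1 = 6, Σt·s = -285, Σs = -22.)
Δ = 155·6 − 17² = 641.
a = ((-285)·6 − 17·(-22))/641 = -1336/641; b = (155·(-22) − 17·(-285))/641 = 1435/641.
At t = 11: ŝ = (-1336/641)·(11) + (1435/641)·(1) = -13261/641.

ŝ = -20.688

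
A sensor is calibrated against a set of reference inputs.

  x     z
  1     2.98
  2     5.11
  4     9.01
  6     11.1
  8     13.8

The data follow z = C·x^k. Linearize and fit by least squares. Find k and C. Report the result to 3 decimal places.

k = 0.737, C = 3.046

Let Y = ln z. Fitting Y = k·ln x + ln C by least squares:
XᵀX = [[9.9367, 5.9506]; [5.9506, 5]], rhs = [13.9487, 9.9531]ᵀ  (here Σln x = 5.9506, Σ(ln x)² = 9.9367, Σln z = 9.9531, Σln x·ln z = 13.9487).
Slope k = (n·Σln x·ln z − Σln x·Σln z)/(n·Σ(ln x)² − (Σln x)²) = (5·13.9487 − 5.9506·9.9531)/14.2736 = 0.73677; ln C = (Σln z − k·Σln x)/n = 1.11376, so C = exp(1.11376) = 3.04579.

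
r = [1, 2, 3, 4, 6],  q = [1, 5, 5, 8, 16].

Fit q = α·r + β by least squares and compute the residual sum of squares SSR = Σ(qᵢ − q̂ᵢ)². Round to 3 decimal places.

Setting ∂/∂α … = 0 gives: 66·α + 16·β = 154;  16·α + 5·β = 35.
(Σr·r = 66, Σr = 16, Σ1 = 5, Σr·q = 154, Σq = 35.)
Eliminating β: 5·(row 1) − 16·(row 2) gives 74·α = 5·154 − 16·35 = 210, so α = 105/37.
Then β = (35 − 16·(105/37))/5 = -77/37.
Residuals: 9/37, 52/37, -53/37, -47/37, 39/37; SSR = 252/37.

SSR = 6.811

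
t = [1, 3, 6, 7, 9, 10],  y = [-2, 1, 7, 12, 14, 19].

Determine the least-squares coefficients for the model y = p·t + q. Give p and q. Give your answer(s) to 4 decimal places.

XᵀX·[p, q]ᵀ = Xᵀy reads: 276·p + 36·q = 443;  36·p + 6·q = 51.
(Σt·t = 276, Σt = 36, Σ1 = 6, Σt·y = 443, Σy = 51.)
det = 276·6 − 36² = 360.
p = (443·6 − 36·51)/360 = 137/60; q = (276·51 − 36·443)/360 = -26/5.

p = 2.2833, q = -5.2000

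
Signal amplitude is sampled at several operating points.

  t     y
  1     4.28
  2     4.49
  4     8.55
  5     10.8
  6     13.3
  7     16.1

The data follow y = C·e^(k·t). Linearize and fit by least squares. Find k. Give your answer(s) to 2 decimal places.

Taking logs, ln y = k·t + ln C, so regress ln y on t.
Over the data: Σt = 25.0000, Σ(t)² = 131.0000, Σln y = 12.8479, Σt·ln y = 59.9174.
Normal system: [[131.0000, 25.0000]; [25.0000, 6]]·[k, ln C]ᵀ = [59.9174, 12.8479]ᵀ.
Solving (det = 161.0000): k = 0.23794, ln C = 1.14990.

k = 0.24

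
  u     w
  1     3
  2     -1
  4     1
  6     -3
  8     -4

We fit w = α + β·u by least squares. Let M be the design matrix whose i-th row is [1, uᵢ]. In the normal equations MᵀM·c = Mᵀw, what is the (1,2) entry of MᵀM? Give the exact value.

21

Row 1 ↔ basis 1, column 2 ↔ basis u, so (MᵀM)_{1,2} = Σᵢ u = (1)·(1) + (1)·(2) + (1)·(4) + (1)·(6) + (1)·(8) = 21.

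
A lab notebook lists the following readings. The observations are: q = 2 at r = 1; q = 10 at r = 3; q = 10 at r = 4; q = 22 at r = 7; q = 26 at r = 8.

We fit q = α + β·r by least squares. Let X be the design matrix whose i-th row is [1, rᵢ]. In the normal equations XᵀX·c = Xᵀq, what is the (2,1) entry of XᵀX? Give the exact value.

Row 2 ↔ basis r, column 1 ↔ basis 1, so (XᵀX)_{2,1} = Σᵢ r = (1)·(1) + (3)·(1) + (4)·(1) + (7)·(1) + (8)·(1) = 23.

23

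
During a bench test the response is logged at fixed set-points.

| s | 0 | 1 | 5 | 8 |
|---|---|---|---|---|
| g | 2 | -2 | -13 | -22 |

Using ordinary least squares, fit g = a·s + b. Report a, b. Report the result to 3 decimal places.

With design matrix M, MᵀM = [[90, 14]; [14, 4]] and Mᵀg = [-243, -35]ᵀ.
Determinant 90·4 − 14² = 164.
a = ((-243)·4 − 14·(-35))/164 = -241/82; b = (90·(-35) − 14·(-243))/164 = 63/41.

a = -2.939, b = 1.537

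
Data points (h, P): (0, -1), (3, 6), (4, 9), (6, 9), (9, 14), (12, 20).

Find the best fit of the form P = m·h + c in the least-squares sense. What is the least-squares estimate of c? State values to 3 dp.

c = 0.332

Entries of AᵀA: Σh·h = 286, Σh = 34, Σ1 = 6.
Moment sums: Σh·P = 474, ΣP = 57.
det = 286·6 − 34² = 560.
m = (474·6 − 34·57)/560 = 453/280; c = (286·57 − 34·474)/560 = 93/280.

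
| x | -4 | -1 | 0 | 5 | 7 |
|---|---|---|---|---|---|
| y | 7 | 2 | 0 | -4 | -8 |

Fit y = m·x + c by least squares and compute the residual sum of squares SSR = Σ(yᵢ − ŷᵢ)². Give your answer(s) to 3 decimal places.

SSR = 3.574

Sums needed: Σx·x = 91, Σx = 7, Σ1 = 5.
For Mᵀy: Σx·y = -106, Σy = -3.
So MᵀM·[m, c]ᵀ = Mᵀy: [[91, 7]; [7, 5]]·[m, c]ᵀ = [-106, -3]ᵀ.
Δ = 91·5 − 7² = 406.
m = ((-106)·5 − 7·(-3))/406 = -509/406; c = (91·(-3) − 7·(-106))/406 = 67/58.
Residuals: 337/406, -83/203, -67/58, 226/203, -11/29; SSR = 1451/406.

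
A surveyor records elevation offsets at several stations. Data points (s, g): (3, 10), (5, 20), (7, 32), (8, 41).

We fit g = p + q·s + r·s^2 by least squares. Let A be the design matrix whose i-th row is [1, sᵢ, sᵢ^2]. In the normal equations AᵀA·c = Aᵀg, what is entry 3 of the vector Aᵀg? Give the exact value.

Entry 3 ↔ basis s^2, so (Aᵀg)_{3} = Σᵢ (s^2)·gᵢ = (9)·(10) + (25)·(20) + (49)·(32) + (64)·(41) = 4782.

4782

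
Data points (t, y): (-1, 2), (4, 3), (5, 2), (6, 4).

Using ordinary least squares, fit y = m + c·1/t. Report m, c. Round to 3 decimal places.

The normal equations are: 4·m + (-23/60)·c = 11;  (-23/60)·m + (4069/3600)·c = -11/60.
Eliminating c: (4069/3600)·(row 1) − (-23/60)·(row 2) gives (5249/1200)·m = (4069/3600)·11 − (-23/60)·(-11/60) = 22253/1800, so m = 44506/15747.
Then c = ((-11/60) − (-23/60)·(44506/15747))/(4069/3600) = 4180/5249.

m = 2.826, c = 0.796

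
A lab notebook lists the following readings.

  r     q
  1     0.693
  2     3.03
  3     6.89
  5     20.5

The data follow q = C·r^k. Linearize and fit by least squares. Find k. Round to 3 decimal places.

k = 2.100

Taking logs, ln q = k·ln r + ln C, so regress ln q on ln r.
Σln r = 3.4012, Σ(ln r)² = 4.2777, Σln q = 5.6923, Σln r·ln q = 7.7500.
Equations: 4.2777·k + 3.4012·ln C = 7.7500;  3.4012·k + 4·ln C = 5.6923.
Δ = 4.2777·4 − (3.4012)² = 5.5426; k = (7.7500·4 − 3.4012·5.6923)/5.5426 = 2.09994, ln C = (4.2777·5.6923 − 3.4012·7.7500)/5.5426 = -0.36249.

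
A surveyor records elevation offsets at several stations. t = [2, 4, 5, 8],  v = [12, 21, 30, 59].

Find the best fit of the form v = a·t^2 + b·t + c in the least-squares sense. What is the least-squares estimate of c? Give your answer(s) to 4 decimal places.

c = 7.2133

Entries of XᵀX: Σt^2·t^2 = 4993, Σt^2·t = 709, Σt^2 = 109, Σt·t = 109, Σt = 19, Σ1 = 4.
For Xᵀv: Σt^2·v = 4910, Σt·v = 730, Σv = 122.
So XᵀX·[a, b, c]ᵀ = Xᵀv: [[4993, 709, 109]; [709, 109, 19]; [109, 19, 4]]·[a, b, c]ᵀ = [4910, 730, 122]ᵀ.
Solving the 3×3 system (Gaussian elimination) gives a = 7/10, b = 133/150, c = 541/75.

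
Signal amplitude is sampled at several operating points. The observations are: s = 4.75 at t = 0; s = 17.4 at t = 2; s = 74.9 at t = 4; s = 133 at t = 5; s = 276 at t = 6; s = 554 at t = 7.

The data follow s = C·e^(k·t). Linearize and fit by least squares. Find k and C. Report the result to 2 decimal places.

k = 0.68, C = 4.65

Linearized form: ln s = k·t + ln C. From the 6 transformed points,
Sums: Σt = 24.0000, Σ(t)² = 130.0000, Σln s = 25.5587, Σt·ln s = 125.3719.
Normal system: [[130.0000, 24.0000]; [24.0000, 6]]·[k, ln C]ᵀ = [125.3719, 25.5587]ᵀ.
Slope k = (n·Σt·ln s − Σt·Σln s)/(n·Σ(t)² − (Σt)²) = (6·125.3719 − 24.0000·25.5587)/204.0000 = 0.68050; ln C = (Σln s − k·Σt)/n = 1.53777, so C = exp(1.53777) = 4.65418.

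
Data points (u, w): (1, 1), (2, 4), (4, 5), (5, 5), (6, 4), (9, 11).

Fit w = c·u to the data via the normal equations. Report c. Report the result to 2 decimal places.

c = 1.09

From the data, Σu·u = 163.
Moment sums: Σu·w = 177.
Hence c = 177 / 163 ≈ 1.08589.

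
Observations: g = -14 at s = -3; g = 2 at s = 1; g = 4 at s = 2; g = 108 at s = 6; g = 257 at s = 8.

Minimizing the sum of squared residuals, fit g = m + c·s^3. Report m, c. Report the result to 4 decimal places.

m = 0.2347, c = 0.5012

With design matrix M, MᵀM = [[5, 710]; [710, 309594]] and Mᵀg = [357, 155324]ᵀ.
Eliminating c: 309594·(row 1) − 710·(row 2) gives 1043870·m = 309594·357 − 710·155324 = 245018, so m = 122509/521935.
Then c = (155324 − 710·(122509/521935))/309594 = 52315/104387.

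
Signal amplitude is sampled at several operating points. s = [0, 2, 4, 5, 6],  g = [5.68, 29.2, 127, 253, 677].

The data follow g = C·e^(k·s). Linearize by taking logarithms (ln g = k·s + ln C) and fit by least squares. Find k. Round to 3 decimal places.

k = 0.779

Let Y = ln g. Fitting Y = k·s + ln C by least squares:
Σs = 17.0000, Σ(s)² = 81.0000, Σln g = 22.0064, Σs·ln g = 92.8981.
Normal system: [[81.0000, 17.0000]; [17.0000, 5]]·[k, ln C]ᵀ = [92.8981, 22.0064]ᵀ.
Solving (det = 116.0000): k = 0.77916, ln C = 1.75214.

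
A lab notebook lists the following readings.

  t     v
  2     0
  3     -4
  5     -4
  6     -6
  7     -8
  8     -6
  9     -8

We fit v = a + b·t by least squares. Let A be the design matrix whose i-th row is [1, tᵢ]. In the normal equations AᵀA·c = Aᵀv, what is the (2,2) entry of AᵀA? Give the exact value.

Row 2 ↔ basis t, column 2 ↔ basis t, so (AᵀA)_{2,2} = Σᵢ (t)·(t) = (2)·(2) + (3)·(3) + (5)·(5) + (6)·(6) + (7)·(7) + (8)·(8) + (9)·(9) = 268.

268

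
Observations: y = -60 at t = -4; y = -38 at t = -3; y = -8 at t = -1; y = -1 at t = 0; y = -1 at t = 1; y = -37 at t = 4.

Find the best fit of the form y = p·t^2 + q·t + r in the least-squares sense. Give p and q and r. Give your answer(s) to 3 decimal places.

The normal equations are: 595·p + (-27)·q + 43·r = -1903;  (-27)·p + 43·q + (-3)·r = 213;  43·p + (-3)·q + 6·r = -145.
(Σt^2·t^2 = 595, Σt^2·t = -27, Σt^2 = 43, Σt·t = 43, Σt = -3, Σ1 = 6, Σt^2·y = -1903, Σt·y = 213, Σy = -145.)
Row-reducing yields p = -105229/35620, q = 106647/35620, r = -1026/685.

p = -2.954, q = 2.994, r = -1.498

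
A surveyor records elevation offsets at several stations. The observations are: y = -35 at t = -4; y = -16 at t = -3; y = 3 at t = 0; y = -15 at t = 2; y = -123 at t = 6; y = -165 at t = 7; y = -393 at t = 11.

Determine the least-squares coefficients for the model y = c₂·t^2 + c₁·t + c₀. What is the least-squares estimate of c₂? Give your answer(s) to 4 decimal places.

c₂ = -3.0186

Forming AᵀA = [[18691, 1807, 235]; [1807, 235, 19]; [235, 19, 7]] and Aᵀy = [-60830, -6058, -744]ᵀ gives AᵀA·[c₂, c₁, c₀]ᵀ = Aᵀy.
Row-reducing yields c₂ = -180325/59738, c₁ = -497695/179214, c₀ = 232151/89607.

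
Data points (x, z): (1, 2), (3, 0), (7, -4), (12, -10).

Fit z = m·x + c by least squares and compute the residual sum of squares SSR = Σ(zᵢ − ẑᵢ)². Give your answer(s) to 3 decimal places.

Entries of AᵀA: Σx·x = 203, Σx = 23, Σ1 = 4.
For Aᵀz: Σx·z = -146, Σz = -12.
So AᵀA·[m, c]ᵀ = Aᵀz: [[203, 23]; [23, 4]]·[m, c]ᵀ = [-146, -12]ᵀ.
Eliminating c: 4·(row 1) − 23·(row 2) gives 283·m = 4·(-146) − 23·(-12) = -308, so m = -308/283.
Then c = ((-12) − 23·(-308/283))/4 = 922/283.
Residuals: -48/283, 2/283, 102/283, -56/283; SSR = 56/283.

SSR = 0.198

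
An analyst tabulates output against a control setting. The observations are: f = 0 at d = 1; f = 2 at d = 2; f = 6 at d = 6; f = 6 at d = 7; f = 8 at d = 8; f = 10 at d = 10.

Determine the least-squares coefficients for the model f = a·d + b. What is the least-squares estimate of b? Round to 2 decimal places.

Compute the Gram sums: Σd·d = 254, Σd = 34, Σ1 = 6.
And Σd·f = 246, Σf = 32.
So XᵀX·[a, b]ᵀ = Xᵀf: [[254, 34]; [34, 6]]·[a, b]ᵀ = [246, 32]ᵀ.
Determinant 254·6 − 34² = 368.
a = (246·6 − 34·32)/368 = 97/92; b = (254·32 − 34·246)/368 = -59/92.

b = -0.64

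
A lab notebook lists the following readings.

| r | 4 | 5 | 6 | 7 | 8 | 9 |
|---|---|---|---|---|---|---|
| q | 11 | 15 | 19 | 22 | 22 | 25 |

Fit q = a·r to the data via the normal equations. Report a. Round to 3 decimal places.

a = 2.908

From the data, Σr·r = 271.
And Σr·q = 788.
Normal equations: [[271]]·[a]ᵀ = [788]ᵀ.
a = 788/271 = 2.90775.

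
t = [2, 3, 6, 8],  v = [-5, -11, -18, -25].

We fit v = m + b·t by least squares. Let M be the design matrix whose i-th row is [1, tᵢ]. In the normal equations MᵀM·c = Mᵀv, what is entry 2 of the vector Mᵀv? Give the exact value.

Entry 2 ↔ basis t, so (Mᵀv)_{2} = Σᵢ (t)·vᵢ = (2)·(-5) + (3)·(-11) + (6)·(-18) + (8)·(-25) = -351.

-351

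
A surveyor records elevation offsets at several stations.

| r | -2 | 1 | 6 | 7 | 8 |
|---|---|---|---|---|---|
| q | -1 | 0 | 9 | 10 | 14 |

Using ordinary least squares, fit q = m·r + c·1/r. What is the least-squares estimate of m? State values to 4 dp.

m = 1.6173

Normal-equation sums: Σr·r = 154, Σr·1/r = 5, Σ1/r·1/r = 37081/28224.
And Σr·q = 238, Σ1/r·q = 145/28.
XᵀX·[m, c]ᵀ = Xᵀq becomes [[154, 5]; [5, 37081/28224]]·[m, c]ᵀ = [238, 145/28]ᵀ.
Determinant 154·(37081/28224) − 5² = 357491/2016.
m = (238·(37081/28224) − 5·(145/28))/(357491/2016) = 578177/357491; c = (154·(145/28) − 5·238)/(357491/2016) = -791280/357491.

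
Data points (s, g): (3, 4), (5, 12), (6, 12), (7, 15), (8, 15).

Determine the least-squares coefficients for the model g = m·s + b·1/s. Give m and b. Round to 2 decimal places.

Sums needed: Σs·s = 183, Σs·1/s = 5, Σ1/s·1/s = 151649/705600.
Moment sums: Σs·g = 369, Σ1/s·g = 8191/840.
Δ = 183·(151649/705600) − 5² = 3370589/235200.
m = (369·(151649/705600) − 5·(8191/840))/(3370589/235200) = 7185427/3370589; b = (183·(8191/840) − 5·369)/(3370589/235200) = -14237160/3370589.

m = 2.13, b = -4.22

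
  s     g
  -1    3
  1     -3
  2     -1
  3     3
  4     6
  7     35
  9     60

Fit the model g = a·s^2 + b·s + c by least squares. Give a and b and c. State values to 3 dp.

Setting ∂/∂a … = 0 gives: 9317·a + 1171·b + 161·c = 6694;  1171·a + 161·b + 25·c = 810;  161·a + 25·b + 7·c = 103.
Solving the 3×3 system (Gaussian elimination) gives a = 163265/165858, b = -47755/23694, c = -20123/27643.

a = 0.984, b = -2.015, c = -0.728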